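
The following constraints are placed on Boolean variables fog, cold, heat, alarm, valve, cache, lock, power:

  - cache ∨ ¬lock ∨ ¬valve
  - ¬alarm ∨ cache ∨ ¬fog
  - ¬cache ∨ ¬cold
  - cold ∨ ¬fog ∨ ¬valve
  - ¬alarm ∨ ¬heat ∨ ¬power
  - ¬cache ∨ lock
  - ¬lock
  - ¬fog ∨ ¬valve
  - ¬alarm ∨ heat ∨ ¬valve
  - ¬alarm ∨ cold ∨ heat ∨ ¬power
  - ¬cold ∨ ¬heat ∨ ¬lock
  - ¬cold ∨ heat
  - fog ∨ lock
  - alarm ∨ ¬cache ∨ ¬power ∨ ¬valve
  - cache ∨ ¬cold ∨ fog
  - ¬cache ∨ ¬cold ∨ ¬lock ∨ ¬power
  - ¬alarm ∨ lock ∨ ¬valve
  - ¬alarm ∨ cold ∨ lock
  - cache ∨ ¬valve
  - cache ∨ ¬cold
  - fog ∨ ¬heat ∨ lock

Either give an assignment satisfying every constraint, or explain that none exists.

Unit clause (¬lock) forces lock = False.
In (fog ∨ lock) only fog is left, so fog = True.
In (¬cache ∨ lock) only ¬cache is left, so cache = False.
In (¬fog ∨ ¬valve) only ¬valve is left, so valve = False.
In (cache ∨ ¬cold) only ¬cold is left, so cold = False.
In (¬alarm ∨ cache ∨ ¬fog) only ¬alarm is left, so alarm = False.
Set heat = False.
Set power = True.
All clauses satisfied.

fog=T, cold=F, heat=F, alarm=F, valve=F, cache=F, lock=F, power=T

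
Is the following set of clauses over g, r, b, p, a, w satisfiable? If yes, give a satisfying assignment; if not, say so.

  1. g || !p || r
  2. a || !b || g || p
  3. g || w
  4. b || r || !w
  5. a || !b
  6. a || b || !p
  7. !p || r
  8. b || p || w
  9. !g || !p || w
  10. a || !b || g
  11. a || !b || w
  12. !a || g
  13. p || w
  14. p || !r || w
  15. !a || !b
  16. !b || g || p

g=T, r=T, b=F, p=F, a=T, w=T

Set g = True.
Set r = True.
Set b = False.
Set p = False.
  then (b || p || w) forces w = True.
Set a = True.
All clauses satisfied.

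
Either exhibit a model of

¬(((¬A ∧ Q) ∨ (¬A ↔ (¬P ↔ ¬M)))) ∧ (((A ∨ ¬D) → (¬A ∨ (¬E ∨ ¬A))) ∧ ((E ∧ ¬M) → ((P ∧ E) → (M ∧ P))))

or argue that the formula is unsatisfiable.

P = False, Q = False, E = True, M = True, A = False, D = False

  ¬(((¬A ∧ Q) ∨ (¬A ↔ (¬P ↔ ¬M)))) = True
    (¬A ∧ Q) ∨ (¬A ↔ (¬P ↔ ¬M)) = False
      ¬A ∧ Q = False
        ¬A = True
      ¬A ↔ (¬P ↔ ¬M) = False
        ¬A = True
        ¬P ↔ ¬M = False
          ¬P = True
          ¬M = False
  ((A ∨ ¬D) → (¬A ∨ (¬E ∨ ¬A))) ∧ ((E ∧ ¬M) → ((P ∧ E) → (M ∧ P))) = True
    (A ∨ ¬D) → (¬A ∨ (¬E ∨ ¬A)) = True
      A ∨ ¬D = True
        ¬D = True
      ¬A ∨ (¬E ∨ ¬A) = True
        ¬A = True
        ¬E ∨ ¬A = True
          ¬E = False
          ¬A = True
    (E ∧ ¬M) → ((P ∧ E) → (M ∧ P)) = True
      E ∧ ¬M = False
        ¬M = False
      (P ∧ E) → (M ∧ P) = True
        P ∧ E = False
        M ∧ P = False
Both conjuncts True, so the formula holds.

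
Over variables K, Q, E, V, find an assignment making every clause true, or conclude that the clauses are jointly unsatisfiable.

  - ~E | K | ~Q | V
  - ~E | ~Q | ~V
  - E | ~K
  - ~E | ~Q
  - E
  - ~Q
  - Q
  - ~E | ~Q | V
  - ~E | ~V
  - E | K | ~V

UNSATISFIABLE

Case Q = True:
  Clause (~Q) is falsified — contradiction.
Case Q = False:
  Clause (Q) is falsified — contradiction.
Both cases fail, so the formula is unsatisfiable.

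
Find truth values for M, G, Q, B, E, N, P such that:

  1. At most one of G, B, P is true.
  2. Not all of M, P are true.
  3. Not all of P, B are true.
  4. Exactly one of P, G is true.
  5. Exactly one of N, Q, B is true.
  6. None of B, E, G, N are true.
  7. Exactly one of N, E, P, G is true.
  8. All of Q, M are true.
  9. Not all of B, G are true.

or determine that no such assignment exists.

Case M = True:
  (2) with M=T forces P = False.
  (4) with P=F forces G = True.
  Constraint (6) is violated (G=T) — contradiction.
Case M = False:
  Constraint (8) is violated (M=F) — contradiction.
Both cases fail — unsatisfiable.

No satisfying assignment exists.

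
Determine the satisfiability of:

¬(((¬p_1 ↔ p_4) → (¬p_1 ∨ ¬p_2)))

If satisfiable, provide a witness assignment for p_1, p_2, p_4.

p_1: True, p_2: True, p_4: False

  ¬(((¬p_1 ↔ p_4) → (¬p_1 ∨ ¬p_2))) = True
    (¬p_1 ↔ p_4) → (¬p_1 ∨ ¬p_2) = False
      ¬p_1 ↔ p_4 = True
        ¬p_1 = False
      ¬p_1 ∨ ¬p_2 = False
        ¬p_1 = False
        ¬p_2 = False
The formula evaluates to True.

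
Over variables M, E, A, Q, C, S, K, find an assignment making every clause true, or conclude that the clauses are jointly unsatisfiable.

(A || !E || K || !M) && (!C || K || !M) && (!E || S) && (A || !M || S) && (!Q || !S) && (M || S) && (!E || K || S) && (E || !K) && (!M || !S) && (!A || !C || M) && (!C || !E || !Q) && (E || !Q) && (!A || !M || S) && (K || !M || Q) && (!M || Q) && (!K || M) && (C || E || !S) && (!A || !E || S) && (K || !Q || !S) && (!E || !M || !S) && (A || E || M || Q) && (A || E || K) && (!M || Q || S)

Try M = True:
  (!M || !S) forces S = False.
  (!E || S) forces E = False.
  (A || !M || S) forces A = True.
  clause (!A || !M || S) is falsified — backtrack.
So M = False.
  then (M || S) forces S = True.
  then (!K || M) forces K = False.
  then (K || !Q || !S) forces Q = False.
Set E = True.
Set A = True.
  then (!A || !C || M) forces C = False.
All clauses satisfied.

M = False; E = True; A = True; Q = False; C = False; S = True; K = False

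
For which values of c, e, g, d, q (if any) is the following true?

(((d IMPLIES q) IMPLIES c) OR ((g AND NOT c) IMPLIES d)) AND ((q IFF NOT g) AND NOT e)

c = False; e = False; g = False; d = True; q = True

  ((d IMPLIES q) IMPLIES c) OR ((g AND NOT c) IMPLIES d) = True
    (d IMPLIES q) IMPLIES c = False
      d IMPLIES q = True
    (g AND NOT c) IMPLIES d = True
      g AND NOT c = False
        NOT c = True
  (q IFF NOT g) AND NOT e = True
    q IFF NOT g = True
      NOT g = True
    NOT e = True
Both conjuncts True, so the formula holds.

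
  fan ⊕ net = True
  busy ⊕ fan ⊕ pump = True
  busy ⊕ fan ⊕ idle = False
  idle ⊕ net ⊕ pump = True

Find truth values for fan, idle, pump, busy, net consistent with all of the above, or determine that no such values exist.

fan = True, idle = True, pump = False, busy = False, net = False

fan ⊕ net = T ⊕ F = True ✓
busy ⊕ fan ⊕ pump = F ⊕ T ⊕ F = True ✓
busy ⊕ fan ⊕ idle = F ⊕ T ⊕ T = False ✓
idle ⊕ net ⊕ pump = T ⊕ F ⊕ F = True ✓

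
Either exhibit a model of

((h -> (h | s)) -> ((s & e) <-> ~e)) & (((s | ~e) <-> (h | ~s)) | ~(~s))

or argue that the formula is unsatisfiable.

Unsatisfiable

Case s = True: the formula simplifies to e <-> ~e.
  e = True: this becomes True <-> ~True = False.
  e = False: this becomes False <-> ~False = False.
Case s = False: the formula simplifies to ((h -> h) -> e) & ~e.
  e = True: the conjunct ~e is False.
  e = False: simplifies to ~((h -> h)).
    h = True: this becomes ~((True -> True)) = False.
    h = False: this becomes ~((False -> False)) = False.
Both cases fail — unsatisfiable.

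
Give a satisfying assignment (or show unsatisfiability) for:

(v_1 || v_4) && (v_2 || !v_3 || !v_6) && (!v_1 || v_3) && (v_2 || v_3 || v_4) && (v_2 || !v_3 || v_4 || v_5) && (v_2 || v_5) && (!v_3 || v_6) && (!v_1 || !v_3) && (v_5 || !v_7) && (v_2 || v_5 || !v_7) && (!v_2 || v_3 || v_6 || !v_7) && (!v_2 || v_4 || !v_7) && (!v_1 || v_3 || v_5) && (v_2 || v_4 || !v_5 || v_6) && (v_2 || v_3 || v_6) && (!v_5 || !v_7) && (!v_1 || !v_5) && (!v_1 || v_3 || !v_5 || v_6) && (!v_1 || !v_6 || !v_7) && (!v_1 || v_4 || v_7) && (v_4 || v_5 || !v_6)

Try v_1 = True:
  (!v_1 || v_3) forces v_3 = True.
  clause (!v_1 || !v_3) is falsified — backtrack.
So v_1 = False.
  then (v_1 || v_4) forces v_4 = True.
Set v_2 = True.
Set v_3 = False.
Set v_5 = False.
  then (v_5 || !v_7) forces v_7 = False.
Set v_6 = False.
All clauses satisfied.

v_1: False, v_2: True, v_3: False, v_4: True, v_5: False, v_6: False, v_7: False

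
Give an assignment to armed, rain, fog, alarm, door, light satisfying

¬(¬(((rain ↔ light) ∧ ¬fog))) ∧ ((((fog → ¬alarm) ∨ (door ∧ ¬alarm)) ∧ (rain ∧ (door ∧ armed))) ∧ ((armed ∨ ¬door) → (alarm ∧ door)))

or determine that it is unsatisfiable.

armed: True, rain: True, fog: False, alarm: True, door: True, light: True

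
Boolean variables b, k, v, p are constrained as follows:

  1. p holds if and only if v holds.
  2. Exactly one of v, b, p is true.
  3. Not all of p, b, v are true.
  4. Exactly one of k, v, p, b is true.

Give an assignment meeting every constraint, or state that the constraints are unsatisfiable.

b: True, k: False, v: False, p: False

  (1) p=F, v=F — same ✓
  (2) {v, b, p}: 1 true — exactly one ✓
  (3) {p, b, v}: 1/3 true — not all ✓
  (4) {k, v, p, b}: 1 true — exactly one ✓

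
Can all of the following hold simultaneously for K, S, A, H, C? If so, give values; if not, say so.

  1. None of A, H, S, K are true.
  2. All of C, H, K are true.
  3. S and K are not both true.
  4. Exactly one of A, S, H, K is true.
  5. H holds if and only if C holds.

Case K = True:
  Constraint (1) is violated (K=T) — contradiction.
Case K = False:
  Constraint (2) is violated (K=F) — contradiction.
Both cases fail — unsatisfiable.

Unsatisfiable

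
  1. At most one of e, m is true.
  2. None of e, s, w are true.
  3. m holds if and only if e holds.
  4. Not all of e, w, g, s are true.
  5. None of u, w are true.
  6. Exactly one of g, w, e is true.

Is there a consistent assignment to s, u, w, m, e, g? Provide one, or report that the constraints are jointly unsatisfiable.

s=F; u=F; w=F; m=F; e=F; g=T

  (1) {e, m}: 0 true — at most one ✓
  (2) {e, s, w}: 0 true — none ✓
  (3) m=F, e=F — same ✓
  (4) {e, w, g, s}: 1/4 true — not all ✓
  (5) {u, w}: 0 true — none ✓
  (6) {g, w, e}: 1 true — exactly one ✓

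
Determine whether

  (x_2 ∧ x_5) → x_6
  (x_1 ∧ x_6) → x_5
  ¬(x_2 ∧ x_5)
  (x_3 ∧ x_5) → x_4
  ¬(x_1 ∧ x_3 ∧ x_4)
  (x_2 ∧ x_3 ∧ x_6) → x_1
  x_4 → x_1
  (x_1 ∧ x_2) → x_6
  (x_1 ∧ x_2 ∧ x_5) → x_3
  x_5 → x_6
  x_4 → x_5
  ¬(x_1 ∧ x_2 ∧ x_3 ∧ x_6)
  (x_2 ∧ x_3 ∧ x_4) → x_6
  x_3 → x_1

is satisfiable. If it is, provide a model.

x_1 = False, x_2 = False, x_3 = False, x_4 = False, x_5 = True, x_6 = True

Set x_1 = False.
  then (x_1 ∨ ¬x_4) forces x_4 = False.
  then (x_1 ∨ ¬x_3) forces x_3 = False.
Set x_2 = False.
Set x_5 = True.
  then (¬x_5 ∨ x_6) forces x_6 = True.
All clauses satisfied.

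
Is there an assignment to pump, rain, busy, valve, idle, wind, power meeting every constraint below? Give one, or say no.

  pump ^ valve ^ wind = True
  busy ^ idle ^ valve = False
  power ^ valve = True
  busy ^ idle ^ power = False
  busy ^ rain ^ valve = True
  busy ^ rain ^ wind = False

No satisfying assignment exists.

Adding constraints 2, 3, 4 mod 2: every variable appears an even number of times on the left, so the left side is 0.
But the right sides sum to 1 (mod 2). 0 ≠ 1 — the system is inconsistent.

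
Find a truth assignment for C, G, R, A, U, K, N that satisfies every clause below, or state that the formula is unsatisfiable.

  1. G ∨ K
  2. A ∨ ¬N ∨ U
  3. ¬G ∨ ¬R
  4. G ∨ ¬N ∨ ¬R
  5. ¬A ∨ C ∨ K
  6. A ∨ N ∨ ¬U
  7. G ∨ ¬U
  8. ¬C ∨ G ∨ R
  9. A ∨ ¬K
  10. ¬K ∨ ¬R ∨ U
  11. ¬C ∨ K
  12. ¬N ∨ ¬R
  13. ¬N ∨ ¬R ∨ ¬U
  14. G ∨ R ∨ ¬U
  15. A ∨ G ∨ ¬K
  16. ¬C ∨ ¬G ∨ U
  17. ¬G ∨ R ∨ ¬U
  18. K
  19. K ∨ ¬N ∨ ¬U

Unit clause (K) forces K = True.
In (A ∨ ¬K) only A is left, so A = True.
Set C = False.
Set G = False.
  then (G ∨ ¬U) forces U = False.
  then (¬K ∨ ¬R ∨ U) forces R = False.
Set N = True.
All clauses satisfied.

C = False, G = False, R = False, A = True, U = False, K = True, N = True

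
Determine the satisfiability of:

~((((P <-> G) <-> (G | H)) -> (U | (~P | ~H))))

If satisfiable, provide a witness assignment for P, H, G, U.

P: True, H: True, G: True, U: False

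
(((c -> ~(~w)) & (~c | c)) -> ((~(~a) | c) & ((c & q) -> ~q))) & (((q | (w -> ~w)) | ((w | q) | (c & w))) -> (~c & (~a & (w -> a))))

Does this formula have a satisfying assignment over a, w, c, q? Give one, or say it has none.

Case c = True: the formula simplifies to (~(~w) -> (q -> ~q)) & ~(((q | (w -> ~w)) | ((w | q) | w))).
  w = True: the conjunct ~(((q | (w -> ~w)) | ((w | q) | w))) becomes ~((q | True)) = False.
  w = False: the conjunct ~(((q | (w -> ~w)) | ((w | q) | w))) becomes ~((True | q)) = False.
Case c = False: the formula simplifies to ~(~a) & (((q | (w -> ~w)) | (w | q)) -> (~a & (w -> a))).
  a = True: simplifies to ~(((q | (w -> ~w)) | (w | q))).
    w = True: this becomes ~((q | True)) = False.
    w = False: this becomes ~((True | q)) = False.
  a = False: the conjunct ~(~a) becomes ~(~False) = False.
Both cases fail — unsatisfiable.

No satisfying assignment exists.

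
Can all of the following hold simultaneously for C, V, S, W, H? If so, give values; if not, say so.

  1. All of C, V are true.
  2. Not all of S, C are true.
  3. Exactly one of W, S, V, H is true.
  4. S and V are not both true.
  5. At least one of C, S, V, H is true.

C=T; V=T; S=F; W=F; H=F

  (1) {C, V}: all 2 true ✓
  (2) {S, C}: 1/2 true — not all ✓
  (3) {W, S, V, H}: 1 true — exactly one ✓
  (4) S=F, V=T — not both ✓
  (5) {C, S, V, H}: 2 true — at least one ✓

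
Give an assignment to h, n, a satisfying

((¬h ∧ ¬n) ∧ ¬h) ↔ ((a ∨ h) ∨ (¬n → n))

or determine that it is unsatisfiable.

h: False, n: False, a: True

  ((¬h ∧ ¬n) ∧ ¬h) ↔ ((a ∨ h) ∨ (¬n → n)) = True
    (¬h ∧ ¬n) ∧ ¬h = True
      ¬h ∧ ¬n = True
        ¬h = True
        ¬n = True
      ¬h = True
    (a ∨ h) ∨ (¬n → n) = True
      a ∨ h = True
      ¬n → n = False
        ¬n = True
The formula evaluates to True.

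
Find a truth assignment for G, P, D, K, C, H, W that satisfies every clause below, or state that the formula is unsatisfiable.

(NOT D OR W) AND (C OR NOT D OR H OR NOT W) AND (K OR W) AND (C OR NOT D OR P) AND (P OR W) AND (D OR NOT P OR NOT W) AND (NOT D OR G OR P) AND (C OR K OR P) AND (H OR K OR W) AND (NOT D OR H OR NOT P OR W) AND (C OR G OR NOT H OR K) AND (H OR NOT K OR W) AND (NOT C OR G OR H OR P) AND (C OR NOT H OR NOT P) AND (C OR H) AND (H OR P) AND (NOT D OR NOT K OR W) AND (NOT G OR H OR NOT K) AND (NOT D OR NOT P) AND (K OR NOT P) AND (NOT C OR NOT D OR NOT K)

G=T, P=T, D=F, K=T, C=T, H=T, W=F

Set G = True.
Set P = True.
  then (NOT D OR NOT P) forces D = False.
  then (K OR NOT P) forces K = True.
  then (D OR NOT P OR NOT W) forces W = False.
  then (H OR NOT K OR W) forces H = True.
  then (C OR NOT H OR NOT P) forces C = True.
All clauses satisfied.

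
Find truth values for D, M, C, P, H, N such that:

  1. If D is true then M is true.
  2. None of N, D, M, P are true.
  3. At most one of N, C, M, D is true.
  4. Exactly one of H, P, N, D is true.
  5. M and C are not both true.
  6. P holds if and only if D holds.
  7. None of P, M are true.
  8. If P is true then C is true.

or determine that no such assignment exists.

D = False, M = False, C = False, P = False, H = True, N = False

  (1) D=F ⇒ M: vacuous ✓
  (2) {N, D, M, P}: 0 true — none ✓
  (3) {N, C, M, D}: 0 true — at most one ✓
  (4) {H, P, N, D}: 1 true — exactly one ✓
  (5) M=F, C=F — not both ✓
  (6) P=F, D=F — same ✓
  (7) {P, M}: 0 true — none ✓
  (8) P=F ⇒ C: vacuous ✓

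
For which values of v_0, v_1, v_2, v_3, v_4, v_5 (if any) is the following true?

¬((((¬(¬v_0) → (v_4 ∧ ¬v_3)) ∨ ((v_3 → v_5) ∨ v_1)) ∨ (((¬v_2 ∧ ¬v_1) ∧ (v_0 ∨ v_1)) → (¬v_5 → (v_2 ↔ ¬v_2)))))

v_0 = True, v_1 = False, v_2 = False, v_3 = True, v_4 = False, v_5 = False

  ¬((((¬(¬v_0) → (v_4 ∧ ¬v_3)) ∨ ((v_3 → v_5) ∨ v_1)) ∨ (((¬v_2 ∧ ¬v_1) ∧ (v_0 ∨ v_1)) → (¬v_5 → (v_2 ↔ ¬v_2))))) = True
    ((¬(¬v_0) → (v_4 ∧ ¬v_3)) ∨ ((v_3 → v_5) ∨ v_1)) ∨ (((¬v_2 ∧ ¬v_1) ∧ (v_0 ∨ v_1)) → (¬v_5 → (v_2 ↔ ¬v_2))) = False
      (¬(¬v_0) → (v_4 ∧ ¬v_3)) ∨ ((v_3 → v_5) ∨ v_1) = False
        ¬(¬v_0) → (v_4 ∧ ¬v_3) = False
          ¬(¬v_0) = True
            ¬v_0 = False
          v_4 ∧ ¬v_3 = False
            ¬v_3 = False
        (v_3 → v_5) ∨ v_1 = False
          v_3 → v_5 = False
      ((¬v_2 ∧ ¬v_1) ∧ (v_0 ∨ v_1)) → (¬v_5 → (v_2 ↔ ¬v_2)) = False
        (¬v_2 ∧ ¬v_1) ∧ (v_0 ∨ v_1) = True
          ¬v_2 ∧ ¬v_1 = True
            ¬v_2 = True
            ¬v_1 = True
          v_0 ∨ v_1 = True
        ¬v_5 → (v_2 ↔ ¬v_2) = False
          ¬v_5 = True
          v_2 ↔ ¬v_2 = False
            ¬v_2 = True
The formula evaluates to True.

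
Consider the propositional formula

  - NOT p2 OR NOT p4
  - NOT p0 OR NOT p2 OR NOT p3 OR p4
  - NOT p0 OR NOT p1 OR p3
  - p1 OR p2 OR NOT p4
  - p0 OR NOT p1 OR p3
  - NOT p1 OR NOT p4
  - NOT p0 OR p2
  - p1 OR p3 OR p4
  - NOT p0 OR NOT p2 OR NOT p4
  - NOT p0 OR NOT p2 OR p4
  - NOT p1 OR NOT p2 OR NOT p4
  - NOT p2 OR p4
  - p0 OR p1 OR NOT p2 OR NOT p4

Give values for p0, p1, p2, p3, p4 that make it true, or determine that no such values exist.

p0=F, p1=T, p2=F, p3=T, p4=F

Try p0 = True:
  (NOT p0 OR p2) forces p2 = True.
  (NOT p2 OR NOT p4) forces p4 = False.
  clause (NOT p0 OR NOT p2 OR p4) is falsified — backtrack.
So p0 = False.
Set p1 = True.
  then (p0 OR NOT p1 OR p3) forces p3 = True.
  then (NOT p1 OR NOT p4) forces p4 = False.
  then (NOT p2 OR p4) forces p2 = False.
All clauses satisfied.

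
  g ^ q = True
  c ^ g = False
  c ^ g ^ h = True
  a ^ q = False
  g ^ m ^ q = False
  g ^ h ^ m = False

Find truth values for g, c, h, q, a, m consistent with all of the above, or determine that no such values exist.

g = False, c = False, h = True, q = True, a = True, m = True

g ^ q = F ^ T = True ✓
c ^ g = F ^ F = False ✓
c ^ g ^ h = F ^ F ^ T = True ✓
a ^ q = T ^ T = False ✓
g ^ m ^ q = F ^ T ^ T = False ✓
g ^ h ^ m = F ^ T ^ T = False ✓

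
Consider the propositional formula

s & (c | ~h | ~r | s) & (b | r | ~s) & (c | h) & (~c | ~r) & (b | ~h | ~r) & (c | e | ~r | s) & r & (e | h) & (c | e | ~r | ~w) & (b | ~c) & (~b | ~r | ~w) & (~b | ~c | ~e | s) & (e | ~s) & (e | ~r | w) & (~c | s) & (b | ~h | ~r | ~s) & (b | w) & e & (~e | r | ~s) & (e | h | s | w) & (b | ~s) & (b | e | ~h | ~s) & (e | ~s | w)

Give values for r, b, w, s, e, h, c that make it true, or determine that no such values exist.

r = True; b = True; w = False; s = True; e = True; h = True; c = False

Unit clause (s) forces s = True.
Unit clause (r) forces r = True.
In (e | ~s) only e is left, so e = True.
In (b | ~s) only b is left, so b = True.
In (~c | ~r) only ~c is left, so c = False.
In (~b | ~r | ~w) only ~w is left, so w = False.
In (c | h) only h is left, so h = True.
All clauses satisfied.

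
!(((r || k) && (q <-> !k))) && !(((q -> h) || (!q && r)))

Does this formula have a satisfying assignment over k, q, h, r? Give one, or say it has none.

k=T, q=T, h=F, r=T

  !(((r || k) && (q <-> !k))) = True
    (r || k) && (q <-> !k) = False
      r || k = True
      q <-> !k = False
        !k = False
  !(((q -> h) || (!q && r))) = True
    (q -> h) || (!q && r) = False
      q -> h = False
      !q && r = False
        !q = False
Both conjuncts True, so the formula holds.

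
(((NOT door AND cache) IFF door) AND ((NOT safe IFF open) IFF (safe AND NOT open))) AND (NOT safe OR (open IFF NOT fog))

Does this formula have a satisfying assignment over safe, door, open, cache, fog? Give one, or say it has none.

safe = False, door = False, open = False, cache = False, fog = True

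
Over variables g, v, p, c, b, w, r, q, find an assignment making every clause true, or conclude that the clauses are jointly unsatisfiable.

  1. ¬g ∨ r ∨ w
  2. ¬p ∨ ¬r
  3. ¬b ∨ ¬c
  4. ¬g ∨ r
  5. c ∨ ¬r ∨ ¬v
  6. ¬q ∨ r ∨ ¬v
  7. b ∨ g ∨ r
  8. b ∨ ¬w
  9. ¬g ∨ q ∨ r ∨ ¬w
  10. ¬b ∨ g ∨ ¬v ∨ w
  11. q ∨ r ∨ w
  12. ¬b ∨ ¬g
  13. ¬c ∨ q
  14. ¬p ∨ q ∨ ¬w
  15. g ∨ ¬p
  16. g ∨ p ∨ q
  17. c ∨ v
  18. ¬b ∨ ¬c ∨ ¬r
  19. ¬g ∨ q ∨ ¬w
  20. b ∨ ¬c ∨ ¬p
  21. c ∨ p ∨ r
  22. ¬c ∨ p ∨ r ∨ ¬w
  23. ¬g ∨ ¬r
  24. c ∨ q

g = False, v = False, p = False, c = True, b = False, w = False, r = True, q = True

Try g = True:
  (¬g ∨ r) forces r = True.
  clause (¬g ∨ ¬r) is falsified — backtrack.
So g = False.
  then (g ∨ ¬p) forces p = False.
  then (g ∨ p ∨ q) forces q = True.
Set v = False.
  then (c ∨ v) forces c = True.
  then (¬b ∨ ¬c) forces b = False.
  then (b ∨ g ∨ r) forces r = True.
  then (b ∨ ¬w) forces w = False.
All clauses satisfied.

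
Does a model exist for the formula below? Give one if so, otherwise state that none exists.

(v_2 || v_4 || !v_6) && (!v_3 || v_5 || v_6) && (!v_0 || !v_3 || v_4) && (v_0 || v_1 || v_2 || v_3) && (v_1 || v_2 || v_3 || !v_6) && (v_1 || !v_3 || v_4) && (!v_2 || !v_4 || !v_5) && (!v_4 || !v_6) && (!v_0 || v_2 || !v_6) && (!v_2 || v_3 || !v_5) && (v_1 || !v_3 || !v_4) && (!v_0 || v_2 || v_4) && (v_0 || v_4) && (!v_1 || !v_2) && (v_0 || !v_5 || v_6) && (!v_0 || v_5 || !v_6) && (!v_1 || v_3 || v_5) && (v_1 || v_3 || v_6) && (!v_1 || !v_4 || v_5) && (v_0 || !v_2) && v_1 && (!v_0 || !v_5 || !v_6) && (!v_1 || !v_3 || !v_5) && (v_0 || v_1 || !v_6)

v_0=T; v_1=T; v_2=F; v_3=F; v_4=T; v_5=T; v_6=F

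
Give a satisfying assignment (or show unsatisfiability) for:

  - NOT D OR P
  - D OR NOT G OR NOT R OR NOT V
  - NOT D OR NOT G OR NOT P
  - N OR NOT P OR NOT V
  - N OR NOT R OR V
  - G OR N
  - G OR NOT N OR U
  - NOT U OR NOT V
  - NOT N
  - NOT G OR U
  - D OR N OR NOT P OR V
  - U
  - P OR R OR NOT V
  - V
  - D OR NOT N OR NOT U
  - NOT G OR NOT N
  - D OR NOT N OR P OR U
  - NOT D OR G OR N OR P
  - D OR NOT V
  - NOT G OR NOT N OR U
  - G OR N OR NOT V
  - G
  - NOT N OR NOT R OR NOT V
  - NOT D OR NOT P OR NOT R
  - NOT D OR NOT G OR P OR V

The formula is unsatisfiable.

Case U = True:
  (NOT U OR NOT V) forces V = False.
  Clause (V) is falsified — contradiction.
Case U = False:
  Clause (U) is falsified — contradiction.
Both cases fail, so the formula is unsatisfiable.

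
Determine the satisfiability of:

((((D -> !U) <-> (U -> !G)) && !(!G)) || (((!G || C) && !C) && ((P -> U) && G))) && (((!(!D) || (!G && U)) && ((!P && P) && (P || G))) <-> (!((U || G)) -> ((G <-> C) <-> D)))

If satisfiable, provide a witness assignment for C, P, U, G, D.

Unsatisfiable

Case G = True: the formula simplifies to (((D -> !U) <-> !U) || ((C && !C) && (P -> U))) && (!(!D) && (!P && P)).
  P = True: the conjunct !P is False.
  P = False: the conjunct P is False.
Case G = False: the conjunct (((D -> !U) <-> (U -> !G)) && !(!G)) || (((!G || C) && !C) && ((P -> U) && G)) becomes ((D -> !U) && False) || (!C && False) = False.
Both cases fail — unsatisfiable.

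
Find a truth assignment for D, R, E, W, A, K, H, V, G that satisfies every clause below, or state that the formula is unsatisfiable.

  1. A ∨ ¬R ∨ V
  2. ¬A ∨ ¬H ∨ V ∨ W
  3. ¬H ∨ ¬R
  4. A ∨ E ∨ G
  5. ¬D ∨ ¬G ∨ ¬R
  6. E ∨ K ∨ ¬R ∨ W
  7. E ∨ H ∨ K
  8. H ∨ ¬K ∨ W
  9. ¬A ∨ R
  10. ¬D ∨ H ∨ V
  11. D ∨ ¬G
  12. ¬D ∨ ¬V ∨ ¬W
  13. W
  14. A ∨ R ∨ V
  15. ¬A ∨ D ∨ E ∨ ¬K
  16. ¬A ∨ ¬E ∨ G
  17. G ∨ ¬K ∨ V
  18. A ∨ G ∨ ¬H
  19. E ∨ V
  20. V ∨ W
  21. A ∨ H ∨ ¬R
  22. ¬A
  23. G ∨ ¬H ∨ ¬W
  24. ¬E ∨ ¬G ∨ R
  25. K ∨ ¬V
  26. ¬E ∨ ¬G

D = False, R = False, E = True, W = True, A = False, K = True, H = False, V = True, G = False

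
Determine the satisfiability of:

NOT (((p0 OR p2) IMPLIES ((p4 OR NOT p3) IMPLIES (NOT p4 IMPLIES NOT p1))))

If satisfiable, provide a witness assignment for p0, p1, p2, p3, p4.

p0: True; p1: True; p2: False; p3: False; p4: False

  NOT (((p0 OR p2) IMPLIES ((p4 OR NOT p3) IMPLIES (NOT p4 IMPLIES NOT p1)))) = True
    (p0 OR p2) IMPLIES ((p4 OR NOT p3) IMPLIES (NOT p4 IMPLIES NOT p1)) = False
      p0 OR p2 = True
      (p4 OR NOT p3) IMPLIES (NOT p4 IMPLIES NOT p1) = False
        p4 OR NOT p3 = True
          NOT p3 = True
        NOT p4 IMPLIES NOT p1 = False
          NOT p4 = True
          NOT p1 = False
The formula evaluates to True.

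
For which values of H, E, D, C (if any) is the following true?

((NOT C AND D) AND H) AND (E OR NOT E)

H = True, E = False, D = True, C = False

  (NOT C AND D) AND H = True
    NOT C AND D = True
      NOT C = True
  E OR NOT E = True
    NOT E = True
Both conjuncts True, so the formula holds.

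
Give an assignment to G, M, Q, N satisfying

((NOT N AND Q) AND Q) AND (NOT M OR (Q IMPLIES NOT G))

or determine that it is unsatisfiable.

G = False; M = False; Q = True; N = False

  (NOT N AND Q) AND Q = True
    NOT N AND Q = True
      NOT N = True
  NOT M OR (Q IMPLIES NOT G) = True
    NOT M = True
    Q IMPLIES NOT G = True
      NOT G = True
Both conjuncts True, so the formula holds.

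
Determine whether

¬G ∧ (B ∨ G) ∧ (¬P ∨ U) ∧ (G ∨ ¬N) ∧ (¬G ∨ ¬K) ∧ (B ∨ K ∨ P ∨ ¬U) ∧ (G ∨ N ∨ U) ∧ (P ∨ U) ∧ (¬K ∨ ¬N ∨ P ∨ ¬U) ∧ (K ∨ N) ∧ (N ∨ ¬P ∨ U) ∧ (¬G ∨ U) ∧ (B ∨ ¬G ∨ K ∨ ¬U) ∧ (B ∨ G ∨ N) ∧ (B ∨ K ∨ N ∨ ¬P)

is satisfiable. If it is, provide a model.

Unit clause (¬G) forces G = False.
In (B ∨ G) only B is left, so B = True.
In (G ∨ ¬N) only ¬N is left, so N = False.
In (G ∨ N ∨ U) only U is left, so U = True.
In (K ∨ N) only K is left, so K = True.
Set P = True.
All clauses satisfied.

U = True, B = True, G = False, P = True, K = True, N = False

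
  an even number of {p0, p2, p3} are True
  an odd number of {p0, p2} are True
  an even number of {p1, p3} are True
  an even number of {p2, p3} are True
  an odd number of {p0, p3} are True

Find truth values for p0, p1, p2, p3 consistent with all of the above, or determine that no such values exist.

p0: False, p1: True, p2: True, p3: True

{p0, p2, p3}: 2 true → even ✓
{p0, p2}: 1 true → odd ✓
{p1, p3}: 2 true → even ✓
{p2, p3}: 2 true → even ✓
{p0, p3}: 1 true → odd ✓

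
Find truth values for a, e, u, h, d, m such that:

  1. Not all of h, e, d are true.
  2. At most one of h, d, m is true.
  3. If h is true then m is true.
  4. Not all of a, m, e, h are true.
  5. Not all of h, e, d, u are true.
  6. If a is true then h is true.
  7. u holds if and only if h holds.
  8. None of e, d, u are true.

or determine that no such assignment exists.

a: False; e: False; u: False; h: False; d: False; m: False

  (1) {h, e, d}: 0/3 true — not all ✓
  (2) {h, d, m}: 0 true — at most one ✓
  (3) h=F ⇒ m: vacuous ✓
  (4) {a, m, e, h}: 0/4 true — not all ✓
  (5) {h, e, d, u}: 0/4 true — not all ✓
  (6) a=F ⇒ h: vacuous ✓
  (7) u=F, h=F — same ✓
  (8) {e, d, u}: 0 true — none ✓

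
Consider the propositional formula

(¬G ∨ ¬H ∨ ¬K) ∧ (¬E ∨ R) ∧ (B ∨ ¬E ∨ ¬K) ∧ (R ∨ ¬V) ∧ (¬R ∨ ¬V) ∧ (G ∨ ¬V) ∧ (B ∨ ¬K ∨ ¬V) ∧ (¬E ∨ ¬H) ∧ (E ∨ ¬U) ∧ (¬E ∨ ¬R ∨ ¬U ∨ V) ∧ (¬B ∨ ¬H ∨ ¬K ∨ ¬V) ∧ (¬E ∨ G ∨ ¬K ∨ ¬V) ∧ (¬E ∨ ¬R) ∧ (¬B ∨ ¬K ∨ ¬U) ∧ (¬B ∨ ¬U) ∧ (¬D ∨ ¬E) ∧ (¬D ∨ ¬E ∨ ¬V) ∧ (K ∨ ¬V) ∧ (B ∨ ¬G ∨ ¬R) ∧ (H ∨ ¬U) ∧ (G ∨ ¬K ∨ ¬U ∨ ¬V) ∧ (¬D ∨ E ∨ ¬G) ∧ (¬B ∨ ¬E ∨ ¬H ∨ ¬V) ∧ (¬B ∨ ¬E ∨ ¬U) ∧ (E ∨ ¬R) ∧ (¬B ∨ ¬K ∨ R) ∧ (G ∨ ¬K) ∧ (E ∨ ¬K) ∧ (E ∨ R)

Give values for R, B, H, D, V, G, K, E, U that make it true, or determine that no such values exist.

Case R = True:
  (¬R ∨ ¬V) forces V = False.
  (¬E ∨ ¬R) forces E = False.
  Clause (E ∨ ¬R) is falsified — contradiction.
Case R = False:
  (¬E ∨ R) forces E = False.
  Clause (E ∨ R) is falsified — contradiction.
Both cases fail, so the formula is unsatisfiable.

The formula is unsatisfiable.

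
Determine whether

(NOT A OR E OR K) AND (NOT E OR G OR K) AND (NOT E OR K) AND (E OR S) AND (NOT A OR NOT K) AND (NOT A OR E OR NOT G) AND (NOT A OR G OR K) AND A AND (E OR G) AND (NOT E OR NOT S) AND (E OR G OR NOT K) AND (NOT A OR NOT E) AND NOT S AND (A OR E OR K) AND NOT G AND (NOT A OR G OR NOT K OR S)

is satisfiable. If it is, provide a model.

Unsatisfiable

Case A = True:
  (NOT A OR NOT K) forces K = False.
  (NOT A OR E OR K) forces E = True.
  Clause (NOT E OR K) is falsified — contradiction.
Case A = False:
  Clause (A) is falsified — contradiction.
Both cases fail, so the formula is unsatisfiable.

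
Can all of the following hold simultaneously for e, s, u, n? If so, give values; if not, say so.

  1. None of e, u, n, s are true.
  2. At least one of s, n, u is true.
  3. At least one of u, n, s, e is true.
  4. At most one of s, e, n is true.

Case e = True:
  Constraint (1) is violated (e=T) — contradiction.
Case e = False:
  (1) forces u = False.
  (1) forces n = False.
  (1) forces s = False.
  Constraint (2) is violated (s=F, n=F, u=F) — contradiction.
Both cases fail — unsatisfiable.

No satisfying assignment exists.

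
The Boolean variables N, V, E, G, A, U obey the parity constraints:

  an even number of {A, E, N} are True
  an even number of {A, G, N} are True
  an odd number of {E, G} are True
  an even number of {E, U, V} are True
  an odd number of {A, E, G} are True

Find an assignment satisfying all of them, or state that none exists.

No satisfying assignment exists.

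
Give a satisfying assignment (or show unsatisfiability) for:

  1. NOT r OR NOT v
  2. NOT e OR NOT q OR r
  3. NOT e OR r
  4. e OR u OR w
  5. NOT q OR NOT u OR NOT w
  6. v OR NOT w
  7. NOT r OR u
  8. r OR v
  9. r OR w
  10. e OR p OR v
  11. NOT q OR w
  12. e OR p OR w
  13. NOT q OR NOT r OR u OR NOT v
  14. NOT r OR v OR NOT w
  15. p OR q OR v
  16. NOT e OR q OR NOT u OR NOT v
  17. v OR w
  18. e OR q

v: True, w: True, e: False, u: False, q: True, p: True, r: False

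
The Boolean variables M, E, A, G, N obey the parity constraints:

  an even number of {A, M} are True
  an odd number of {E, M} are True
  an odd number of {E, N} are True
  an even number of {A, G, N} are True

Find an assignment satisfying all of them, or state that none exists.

M=F; E=T; A=F; G=F; N=F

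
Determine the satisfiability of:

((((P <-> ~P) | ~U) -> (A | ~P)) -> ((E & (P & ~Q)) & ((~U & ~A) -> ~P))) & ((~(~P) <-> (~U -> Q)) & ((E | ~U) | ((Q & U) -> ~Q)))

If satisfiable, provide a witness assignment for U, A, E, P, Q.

U: False; A: False; E: False; P: True; Q: True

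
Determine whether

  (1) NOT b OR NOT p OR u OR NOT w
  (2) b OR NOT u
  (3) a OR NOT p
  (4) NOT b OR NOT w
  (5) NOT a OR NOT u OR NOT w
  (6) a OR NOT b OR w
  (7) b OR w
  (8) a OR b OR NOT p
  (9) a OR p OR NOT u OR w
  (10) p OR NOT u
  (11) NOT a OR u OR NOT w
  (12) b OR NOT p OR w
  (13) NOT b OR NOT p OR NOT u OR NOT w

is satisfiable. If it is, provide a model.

b = True, p = True, a = True, w = False, u = False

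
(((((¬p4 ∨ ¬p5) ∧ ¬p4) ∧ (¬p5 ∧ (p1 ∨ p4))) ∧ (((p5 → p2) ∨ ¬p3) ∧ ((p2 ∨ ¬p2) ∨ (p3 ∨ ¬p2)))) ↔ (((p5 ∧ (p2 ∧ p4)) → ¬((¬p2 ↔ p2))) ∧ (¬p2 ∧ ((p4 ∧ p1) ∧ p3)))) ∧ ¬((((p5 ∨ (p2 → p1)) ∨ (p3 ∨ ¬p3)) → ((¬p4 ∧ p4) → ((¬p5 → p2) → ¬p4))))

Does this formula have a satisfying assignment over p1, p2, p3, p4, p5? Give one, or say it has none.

UNSATISFIABLE

The conjunct ¬((((p5 ∨ (p2 → p1)) ∨ (p3 ∨ ¬p3)) → ((¬p4 ∧ p4) → ((¬p5 → p2) → ¬p4)))) is unsatisfiable on its own:
  p4 = True: this becomes ¬((((p5 ∨ (p2 → p1)) ∨ (p3 ∨ ¬p3)) → True)) = False.
  p4 = False: this becomes ¬((((p5 ∨ (p2 → p1)) ∨ (p3 ∨ ¬p3)) → True)) = False.
So the whole conjunction is unsatisfiable.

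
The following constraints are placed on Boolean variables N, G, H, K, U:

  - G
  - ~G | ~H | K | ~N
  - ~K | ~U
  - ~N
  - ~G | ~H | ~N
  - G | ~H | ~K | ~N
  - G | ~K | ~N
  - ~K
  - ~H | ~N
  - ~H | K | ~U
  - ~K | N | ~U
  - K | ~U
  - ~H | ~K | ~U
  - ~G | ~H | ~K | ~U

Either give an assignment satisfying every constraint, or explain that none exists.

N = False, G = True, H = True, K = False, U = False

Unit clause (G) forces G = True.
Unit clause (~N) forces N = False.
Unit clause (~K) forces K = False.
In (K | ~U) only ~U is left, so U = False.
Set H = True.
All clauses satisfied.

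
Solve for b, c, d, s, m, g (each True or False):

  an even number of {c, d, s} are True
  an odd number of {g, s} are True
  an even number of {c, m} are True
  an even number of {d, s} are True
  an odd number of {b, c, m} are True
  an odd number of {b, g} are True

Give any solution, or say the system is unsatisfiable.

b = True, c = False, d = True, s = True, m = False, g = False

{c, d, s}: 2 true → even ✓
{g, s}: 1 true → odd ✓
{c, m}: 0 true → even ✓
{d, s}: 2 true → even ✓
{b, c, m}: 1 true → odd ✓
{b, g}: 1 true → odd ✓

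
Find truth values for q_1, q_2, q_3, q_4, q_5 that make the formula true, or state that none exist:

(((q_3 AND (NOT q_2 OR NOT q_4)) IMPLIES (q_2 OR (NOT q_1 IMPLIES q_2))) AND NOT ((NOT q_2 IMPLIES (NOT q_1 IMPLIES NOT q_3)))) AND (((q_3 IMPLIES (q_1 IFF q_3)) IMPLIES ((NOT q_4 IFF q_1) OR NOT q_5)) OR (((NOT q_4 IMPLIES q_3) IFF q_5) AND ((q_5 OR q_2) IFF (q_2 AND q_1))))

Unsatisfiable — no assignment works.

Case q_2 = True: the conjunct NOT ((NOT q_2 IMPLIES (NOT q_1 IMPLIES NOT q_3))) becomes NOT ((False IMPLIES (NOT q_1 IMPLIES NOT q_3))) = False.
Case q_2 = False: the formula simplifies to ((q_3 IMPLIES q_1) AND NOT ((NOT q_1 IMPLIES NOT q_3))) AND (((q_3 IMPLIES (q_1 IFF q_3)) IMPLIES ((NOT q_4 IFF q_1) OR NOT q_5)) OR (((NOT q_4 IMPLIES q_3) IFF q_5) AND NOT q_5)).
  q_3 = True: simplifies to (q_1 AND NOT q_1) AND ((q_1 IMPLIES ((NOT q_4 IFF q_1) OR NOT q_5)) OR (q_5 AND NOT q_5)).
    q_1 = True: the conjunct NOT q_1 is False.
    q_1 = False: the conjunct q_1 is False.
  q_3 = False: the conjunct NOT ((NOT q_1 IMPLIES NOT q_3)) becomes NOT ((NOT q_1 IMPLIES True)) = False.
Both cases fail — unsatisfiable.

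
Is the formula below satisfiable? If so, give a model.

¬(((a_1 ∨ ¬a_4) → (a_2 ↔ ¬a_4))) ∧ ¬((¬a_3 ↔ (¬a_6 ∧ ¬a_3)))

a_1=F, a_2=F, a_3=F, a_4=F, a_6=T

  ¬(((a_1 ∨ ¬a_4) → (a_2 ↔ ¬a_4))) = True
    (a_1 ∨ ¬a_4) → (a_2 ↔ ¬a_4) = False
      a_1 ∨ ¬a_4 = True
        ¬a_4 = True
      a_2 ↔ ¬a_4 = False
        ¬a_4 = True
  ¬((¬a_3 ↔ (¬a_6 ∧ ¬a_3))) = True
    ¬a_3 ↔ (¬a_6 ∧ ¬a_3) = False
      ¬a_3 = True
      ¬a_6 ∧ ¬a_3 = False
        ¬a_6 = False
        ¬a_3 = True
Both conjuncts True, so the formula holds.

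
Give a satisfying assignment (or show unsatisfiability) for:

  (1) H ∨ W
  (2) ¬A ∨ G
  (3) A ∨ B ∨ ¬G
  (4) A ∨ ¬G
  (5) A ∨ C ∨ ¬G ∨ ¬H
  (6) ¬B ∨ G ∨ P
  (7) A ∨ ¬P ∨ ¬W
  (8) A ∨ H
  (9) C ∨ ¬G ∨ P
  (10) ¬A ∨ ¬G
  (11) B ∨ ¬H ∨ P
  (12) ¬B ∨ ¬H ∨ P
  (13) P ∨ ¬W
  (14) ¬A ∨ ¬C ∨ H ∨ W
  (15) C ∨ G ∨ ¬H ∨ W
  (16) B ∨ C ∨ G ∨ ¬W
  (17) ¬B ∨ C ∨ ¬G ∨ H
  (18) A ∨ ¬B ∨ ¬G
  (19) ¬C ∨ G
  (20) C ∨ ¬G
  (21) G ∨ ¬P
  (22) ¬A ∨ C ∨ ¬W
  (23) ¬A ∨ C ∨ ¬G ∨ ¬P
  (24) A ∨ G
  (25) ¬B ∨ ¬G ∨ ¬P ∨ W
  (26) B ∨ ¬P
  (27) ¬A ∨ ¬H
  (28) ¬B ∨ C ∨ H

Case A = True:
  (¬A ∨ G) forces G = True.
  Clause (¬A ∨ ¬G) is falsified — contradiction.
Case A = False:
  (A ∨ ¬G) forces G = False.
  Clause (A ∨ G) is falsified — contradiction.
Both cases fail, so the formula is unsatisfiable.

The formula is unsatisfiable.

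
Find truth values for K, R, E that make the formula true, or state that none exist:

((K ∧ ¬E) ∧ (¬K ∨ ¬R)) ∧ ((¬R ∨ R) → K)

K: True, R: False, E: False

  (K ∧ ¬E) ∧ (¬K ∨ ¬R) = True
    K ∧ ¬E = True
      ¬E = True
    ¬K ∨ ¬R = True
      ¬K = False
      ¬R = True
  (¬R ∨ R) → K = True
    ¬R ∨ R = True
      ¬R = True
Both conjuncts True, so the formula holds.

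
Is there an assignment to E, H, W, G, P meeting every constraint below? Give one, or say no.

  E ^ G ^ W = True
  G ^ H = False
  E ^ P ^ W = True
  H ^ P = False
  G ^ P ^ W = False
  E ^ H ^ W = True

E: False, H: True, W: False, G: True, P: True

E ^ G ^ W = F ^ T ^ F = True ✓
G ^ H = T ^ T = False ✓
E ^ P ^ W = F ^ T ^ F = True ✓
H ^ P = T ^ T = False ✓
G ^ P ^ W = T ^ T ^ F = False ✓
E ^ H ^ W = F ^ T ^ F = True ✓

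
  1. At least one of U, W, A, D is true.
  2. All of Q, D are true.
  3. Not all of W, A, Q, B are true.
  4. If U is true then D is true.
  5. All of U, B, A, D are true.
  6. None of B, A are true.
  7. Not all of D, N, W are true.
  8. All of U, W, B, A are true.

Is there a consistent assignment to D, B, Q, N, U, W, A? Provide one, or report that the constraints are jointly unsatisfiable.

Case B = True:
  Constraint (6) is violated (B=T) — contradiction.
Case B = False:
  Constraint (5) is violated (B=F) — contradiction.
Both cases fail — unsatisfiable.

Unsatisfiable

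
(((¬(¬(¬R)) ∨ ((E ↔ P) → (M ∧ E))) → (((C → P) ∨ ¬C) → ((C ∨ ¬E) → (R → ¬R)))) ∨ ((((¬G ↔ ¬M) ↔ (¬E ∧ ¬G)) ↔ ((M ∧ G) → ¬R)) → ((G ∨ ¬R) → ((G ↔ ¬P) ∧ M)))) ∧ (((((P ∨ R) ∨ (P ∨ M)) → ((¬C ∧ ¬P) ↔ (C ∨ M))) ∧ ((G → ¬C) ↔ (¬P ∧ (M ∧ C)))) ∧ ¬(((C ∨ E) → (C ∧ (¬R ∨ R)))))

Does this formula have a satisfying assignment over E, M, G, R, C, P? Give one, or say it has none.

UNSATISFIABLE

Case C = True: the formula simplifies to (((¬(¬(¬R)) ∨ ((E ↔ P) → (M ∧ E))) → (P → (R → ¬R))) ∨ ((((¬G ↔ ¬M) ↔ (¬E ∧ ¬G)) ↔ ((M ∧ G) → ¬R)) → ((G ∨ ¬R) → ((G ↔ ¬P) ∧ M)))) ∧ ((¬(((P ∨ R) ∨ (P ∨ M))) ∧ (¬G ↔ (¬P ∧ M))) ∧ ¬((¬R ∨ R))).
  R = True: the conjunct ¬(((P ∨ R) ∨ (P ∨ M))) becomes ¬((True ∨ (P ∨ M))) = False.
  R = False: the conjunct ¬((¬R ∨ R)) becomes ¬((True ∨ False)) = False.
Case C = False: the conjunct (G → ¬C) ↔ (¬P ∧ (M ∧ C)) becomes (G → True) ↔ (¬P ∧ False) = False.
Both cases fail — unsatisfiable.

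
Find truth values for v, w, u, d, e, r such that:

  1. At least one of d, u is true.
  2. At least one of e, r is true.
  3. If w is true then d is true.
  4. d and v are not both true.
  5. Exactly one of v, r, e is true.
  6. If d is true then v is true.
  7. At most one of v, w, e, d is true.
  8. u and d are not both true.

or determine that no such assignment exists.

v = False, w = False, u = True, d = False, e = True, r = False

  (1) {d, u}: 1 true — at least one ✓
  (2) {e, r}: 1 true — at least one ✓
  (3) w=F ⇒ d: vacuous ✓
  (4) d=F, v=F — not both ✓
  (5) {v, r, e}: 1 true — exactly one ✓
  (6) d=F ⇒ v: vacuous ✓
  (7) {v, w, e, d}: 1 true — at most one ✓
  (8) u=T, d=F — not both ✓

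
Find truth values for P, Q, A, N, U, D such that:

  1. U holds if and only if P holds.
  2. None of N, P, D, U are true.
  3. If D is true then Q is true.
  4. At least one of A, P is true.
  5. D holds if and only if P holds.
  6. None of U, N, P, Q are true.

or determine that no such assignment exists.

P: False, Q: False, A: True, N: False, U: False, D: False

  (1) U=F, P=F — same ✓
  (2) {N, P, D, U}: 0 true — none ✓
  (3) D=F ⇒ Q: vacuous ✓
  (4) {A, P}: 1 true — at least one ✓
  (5) D=F, P=F — same ✓
  (6) {U, N, P, Q}: 0 true — none ✓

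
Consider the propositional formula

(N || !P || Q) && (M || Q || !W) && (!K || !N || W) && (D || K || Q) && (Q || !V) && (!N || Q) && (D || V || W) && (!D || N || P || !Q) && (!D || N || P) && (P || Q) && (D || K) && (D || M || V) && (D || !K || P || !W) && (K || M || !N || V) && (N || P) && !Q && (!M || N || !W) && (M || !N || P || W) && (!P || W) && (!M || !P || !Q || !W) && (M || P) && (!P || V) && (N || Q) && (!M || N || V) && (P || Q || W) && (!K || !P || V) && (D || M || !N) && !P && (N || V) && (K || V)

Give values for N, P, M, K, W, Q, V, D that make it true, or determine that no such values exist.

Case P = True:
  Clause (!P) is falsified — contradiction.
Case P = False:
  (P || Q) forces Q = True.
  Clause (!Q) is falsified — contradiction.
Both cases fail, so the formula is unsatisfiable.

No satisfying assignment exists.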